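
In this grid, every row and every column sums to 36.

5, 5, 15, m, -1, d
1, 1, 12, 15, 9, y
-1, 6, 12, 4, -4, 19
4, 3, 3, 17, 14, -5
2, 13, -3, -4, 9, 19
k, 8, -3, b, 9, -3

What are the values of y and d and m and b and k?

The known cells in row 2 total 38, leaving 36 − 38 = -2 for the blank.
The known cells in column 1 total 11, leaving 36 − 11 = 25 for the blank.
The known cells in column 6 total 28, leaving 36 − 28 = 8 for the blank.
The known cells in row 1 total 32, leaving 36 − 32 = 4 for the blank.
The known cells in row 6 total 36, leaving 36 − 36 = 0 for the blank.

y = -2, d = 8, m = 4, b = 0, k = 25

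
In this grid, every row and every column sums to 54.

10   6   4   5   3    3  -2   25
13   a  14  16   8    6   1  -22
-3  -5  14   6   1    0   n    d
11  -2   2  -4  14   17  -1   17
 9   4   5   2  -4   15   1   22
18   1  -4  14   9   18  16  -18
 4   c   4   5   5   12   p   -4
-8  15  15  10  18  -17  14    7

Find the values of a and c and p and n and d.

Column 8 has 25 − 22 + 17 + 22 − 18 − 4 + 7 = 27; the blank must be 54 − 27 = 27.
Row 2 has 13 + 14 + 16 + 8 + 6 + 1 − 22 = 36; the blank must be 54 − 36 = 18.
Column 2 has 6 + 18 − 5 − 2 + 4 + 1 + 15 = 37; the blank must be 54 − 37 = 17.
Row 3 has -3 − 5 + 14 + 6 + 1 + 0 + 27 = 40; the blank must be 54 − 40 = 14.
Row 7 has 4 + 17 + 4 + 5 + 5 + 12 − 4 = 43; the blank must be 54 − 43 = 11.

a = 18, c = 17, p = 11, n = 14, d = 27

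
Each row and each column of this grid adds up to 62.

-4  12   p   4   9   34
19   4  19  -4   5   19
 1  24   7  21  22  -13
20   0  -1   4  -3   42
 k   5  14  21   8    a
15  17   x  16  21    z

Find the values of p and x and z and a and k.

p = 7, x = 16, z = -23, a = 3, k = 11

Column 1: -4 + 19 + 1 + 20 + 15 = 51, so its missing entry is 62 − 51 = 11.
Row 5: 11 + 5 + 14 + 21 + 8 = 59, so its missing entry is 62 − 59 = 3.
Column 6: 34 + 19 − 13 + 42 + 3 = 85, so its missing entry is 62 − 85 = -23.
Row 1: -4 + 12 + 4 + 9 + 34 = 55, so its missing entry is 62 − 55 = 7.
Row 6: 15 + 17 + 16 + 21 − 23 = 46, so its missing entry is 62 − 46 = 16.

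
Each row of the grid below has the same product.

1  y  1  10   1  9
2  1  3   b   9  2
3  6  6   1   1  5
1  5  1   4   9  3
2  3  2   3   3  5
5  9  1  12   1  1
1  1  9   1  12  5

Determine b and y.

b = 5, y = 6

Rows 5 and 6 each multiply to 540, so every row has product 540.
Row 2: 2×1×3×9×2 = 108, so the missing entry is 540 ÷ 108 = 5.
Row 1: 1×1×10×1×9 = 90, so the missing entry is 540 ÷ 90 = 6.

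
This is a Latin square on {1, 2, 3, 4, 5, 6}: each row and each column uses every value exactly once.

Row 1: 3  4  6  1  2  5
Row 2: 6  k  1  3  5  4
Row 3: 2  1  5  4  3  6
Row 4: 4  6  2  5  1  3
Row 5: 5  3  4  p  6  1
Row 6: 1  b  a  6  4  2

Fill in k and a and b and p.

At (row 5, col 4): row 5 already has {1, 3, 4, 5, 6}, so the value is 2.
For row 2, column 2: row 2 already has {1, 3, 4, 5, 6}; that leaves 2.
For row 6, column 2: column 2 already has {1, 2, 3, 4, 6}; that leaves 5.
For row 6, column 3: row 6 already has {1, 2, 4, 5, 6}; that leaves 3.

k = 2, a = 3, b = 5, p = 2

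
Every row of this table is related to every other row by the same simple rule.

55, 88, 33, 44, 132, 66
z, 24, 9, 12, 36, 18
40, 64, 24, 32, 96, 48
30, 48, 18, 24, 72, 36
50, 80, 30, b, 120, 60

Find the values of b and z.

Each row is a constant multiple of every other row — this is a multiplication table with the headers hidden.
Row 5 is 120/132 = 10/11 times row 1, so its entry in column 4 is 44 × 10/11 = 40.
Row 2 is 36/132 = 3/11 times row 1, so its entry in column 1 is 55 × 3/11 = 15.

b = 40, z = 15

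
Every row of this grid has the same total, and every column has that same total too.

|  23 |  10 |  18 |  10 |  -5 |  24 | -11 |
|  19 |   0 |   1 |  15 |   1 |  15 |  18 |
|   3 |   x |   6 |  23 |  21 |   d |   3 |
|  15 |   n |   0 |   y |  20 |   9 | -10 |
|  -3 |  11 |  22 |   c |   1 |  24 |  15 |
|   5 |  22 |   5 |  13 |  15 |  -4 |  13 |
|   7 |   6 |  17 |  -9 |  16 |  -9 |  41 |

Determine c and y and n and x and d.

Rows 1 and 2 both sum to 69, so that's the common total.
The known cells in row 5 total 70, leaving 69 − 70 = -1 for the blank.
The known cells in column 4 total 51, leaving 69 − 51 = 18 for the blank.
The known cells in row 4 total 52, leaving 69 − 52 = 17 for the blank.
The known cells in column 2 total 66, leaving 69 − 66 = 3 for the blank.
The known cells in row 3 total 59, leaving 69 − 59 = 10 for the blank.

c = -1, y = 18, n = 17, x = 3, d = 10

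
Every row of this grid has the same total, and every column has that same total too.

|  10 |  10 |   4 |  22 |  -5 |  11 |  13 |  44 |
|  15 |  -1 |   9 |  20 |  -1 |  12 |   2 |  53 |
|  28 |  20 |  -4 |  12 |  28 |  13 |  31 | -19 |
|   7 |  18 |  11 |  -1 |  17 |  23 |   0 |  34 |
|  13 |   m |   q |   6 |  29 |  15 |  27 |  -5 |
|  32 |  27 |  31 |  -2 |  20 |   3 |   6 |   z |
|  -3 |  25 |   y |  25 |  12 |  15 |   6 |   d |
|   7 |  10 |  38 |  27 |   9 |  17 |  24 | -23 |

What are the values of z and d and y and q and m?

z = -8, d = 33, y = -4, q = 24, m = 0

Rows 1 and 2 both sum to 109, so that's the common total.
The known cells in row 6 total 117, leaving 109 − 117 = -8 for the blank.
The known cells in column 8 total 76, leaving 109 − 76 = 33 for the blank.
The known cells in row 7 total 113, leaving 109 − 113 = -4 for the blank.
The known cells in column 3 total 85, leaving 109 − 85 = 24 for the blank.
The known cells in row 5 total 109, leaving 109 − 109 = 0 for the blank.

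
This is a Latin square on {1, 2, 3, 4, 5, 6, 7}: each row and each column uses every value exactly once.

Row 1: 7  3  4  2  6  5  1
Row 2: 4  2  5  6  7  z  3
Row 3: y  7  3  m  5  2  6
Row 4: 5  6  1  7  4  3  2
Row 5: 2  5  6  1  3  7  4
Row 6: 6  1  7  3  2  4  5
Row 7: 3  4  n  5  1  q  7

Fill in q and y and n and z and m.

Cell (7,3): column 3 already has {1, 3, 4, 5, 6, 7} → 2.
For row 7, column 6: row 7 already has {1, 2, 3, 4, 5, 7}; that leaves 6.
For row 2, column 6: row 2 already has {2, 3, 4, 5, 6, 7}; that leaves 1.
For row 3, column 1: column 1 already has {2, 3, 4, 5, 6, 7}; that leaves 1.
For row 3, column 4: row 3 already has {1, 2, 3, 5, 6, 7}; that leaves 4.

q = 6, y = 1, n = 2, z = 1, m = 4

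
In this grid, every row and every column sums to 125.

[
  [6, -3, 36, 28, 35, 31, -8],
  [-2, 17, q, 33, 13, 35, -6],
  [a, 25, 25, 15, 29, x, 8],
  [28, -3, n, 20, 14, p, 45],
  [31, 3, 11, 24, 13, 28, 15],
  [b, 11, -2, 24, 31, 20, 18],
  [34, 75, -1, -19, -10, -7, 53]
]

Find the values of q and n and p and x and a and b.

q = 35, n = 21, p = 0, x = 18, a = 5, b = 23

Row 2: -2 + 17 + 33 + 13 + 35 − 6 = 90, so its missing entry is 125 − 90 = 35.
Row 6: 11 − 2 + 24 + 31 + 20 + 18 = 102, so its missing entry is 125 − 102 = 23.
Column 1: 6 − 2 + 28 + 31 + 23 + 34 = 120, so its missing entry is 125 − 120 = 5.
Column 3: 36 + 35 + 25 + 11 − 2 − 1 = 104, so its missing entry is 125 − 104 = 21.
Row 3: 5 + 25 + 25 + 15 + 29 + 8 = 107, so its missing entry is 125 − 107 = 18.
Row 4: 28 − 3 + 21 + 20 + 14 + 45 = 125, so its missing entry is 125 − 125 = 0.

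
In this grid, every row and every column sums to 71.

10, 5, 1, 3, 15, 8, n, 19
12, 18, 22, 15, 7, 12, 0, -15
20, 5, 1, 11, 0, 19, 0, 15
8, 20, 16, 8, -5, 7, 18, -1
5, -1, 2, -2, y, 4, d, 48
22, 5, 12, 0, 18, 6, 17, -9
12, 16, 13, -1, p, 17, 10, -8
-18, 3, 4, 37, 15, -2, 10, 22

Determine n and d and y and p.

n = 10, d = 6, y = 9, p = 12

The known cells in row 7 total 59, leaving 71 − 59 = 12 for the blank.
The known cells in column 5 total 62, leaving 71 − 62 = 9 for the blank.
The known cells in row 5 total 65, leaving 71 − 65 = 6 for the blank.
The known cells in row 1 total 61, leaving 71 − 61 = 10 for the blank.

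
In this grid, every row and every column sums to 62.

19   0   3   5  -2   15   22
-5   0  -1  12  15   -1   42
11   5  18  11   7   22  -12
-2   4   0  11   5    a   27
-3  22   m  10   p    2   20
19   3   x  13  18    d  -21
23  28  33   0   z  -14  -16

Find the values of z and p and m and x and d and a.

Row 7: 23 + 28 + 33 + 0 − 14 − 16 = 54, so its missing entry is 62 − 54 = 8.
Column 5: -2 + 15 + 7 + 5 + 18 + 8 = 51, so its missing entry is 62 − 51 = 11.
Row 5: -3 + 22 + 10 + 11 + 2 + 20 = 62, so its missing entry is 62 − 62 = 0.
Row 4: -2 + 4 + 0 + 11 + 5 + 27 = 45, so its missing entry is 62 − 45 = 17.
Column 6: 15 − 1 + 22 + 17 + 2 − 14 = 41, so its missing entry is 62 − 41 = 21.
Row 6: 19 + 3 + 13 + 18 + 21 − 21 = 53, so its missing entry is 62 − 53 = 9.

z = 8, p = 11, m = 0, x = 9, d = 21, a = 17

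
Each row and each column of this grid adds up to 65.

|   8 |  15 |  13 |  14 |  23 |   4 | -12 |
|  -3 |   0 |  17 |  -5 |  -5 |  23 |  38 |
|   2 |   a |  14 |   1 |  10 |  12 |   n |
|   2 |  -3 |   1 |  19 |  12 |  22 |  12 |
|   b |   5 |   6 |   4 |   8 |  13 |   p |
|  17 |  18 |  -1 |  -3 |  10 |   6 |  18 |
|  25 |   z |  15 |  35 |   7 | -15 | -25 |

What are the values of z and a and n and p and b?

z = 23, a = 7, n = 19, p = 15, b = 14

The known cells in column 1 total 51, leaving 65 − 51 = 14 for the blank.
The known cells in row 7 total 42, leaving 65 − 42 = 23 for the blank.
The known cells in column 2 total 58, leaving 65 − 58 = 7 for the blank.
The known cells in row 5 total 50, leaving 65 − 50 = 15 for the blank.
The known cells in row 3 total 46, leaving 65 − 46 = 19 for the blank.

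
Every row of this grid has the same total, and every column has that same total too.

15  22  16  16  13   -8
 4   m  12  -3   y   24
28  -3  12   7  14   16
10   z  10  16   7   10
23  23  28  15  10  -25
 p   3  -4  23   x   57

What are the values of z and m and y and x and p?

Rows 1 and 3 both sum to 74, so that's the common total.
Row 4: 10 + 10 + 16 + 7 + 10 = 53, so its missing entry is 74 − 53 = 21.
Column 2: 22 − 3 + 21 + 23 + 3 = 66, so its missing entry is 74 − 66 = 8.
Row 2: 4 + 8 + 12 − 3 + 24 = 45, so its missing entry is 74 − 45 = 29.
Column 5: 13 + 29 + 14 + 7 + 10 = 73, so its missing entry is 74 − 73 = 1.
Row 6: 3 − 4 + 23 + 1 + 57 = 80, so its missing entry is 74 − 80 = -6.

z = 21, m = 8, y = 29, x = 1, p = -6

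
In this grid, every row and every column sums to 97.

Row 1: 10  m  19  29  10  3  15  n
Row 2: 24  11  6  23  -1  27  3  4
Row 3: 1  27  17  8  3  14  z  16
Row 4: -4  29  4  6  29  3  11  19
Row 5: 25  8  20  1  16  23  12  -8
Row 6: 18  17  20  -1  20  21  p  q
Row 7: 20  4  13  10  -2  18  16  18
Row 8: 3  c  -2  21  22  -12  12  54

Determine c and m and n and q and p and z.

c = -1, m = 2, n = 9, q = -15, p = 17, z = 11

Row 8: 3 − 2 + 21 + 22 − 12 + 12 + 54 = 98, so its missing entry is 97 − 98 = -1.
Column 2: 11 + 27 + 29 + 8 + 17 + 4 − 1 = 95, so its missing entry is 97 − 95 = 2.
Row 1: 10 + 2 + 19 + 29 + 10 + 3 + 15 = 88, so its missing entry is 97 − 88 = 9.
Column 8: 9 + 4 + 16 + 19 − 8 + 18 + 54 = 112, so its missing entry is 97 − 112 = -15.
Row 3: 1 + 27 + 17 + 8 + 3 + 14 + 16 = 86, so its missing entry is 97 − 86 = 11.
Row 6: 18 + 17 + 20 − 1 + 20 + 21 − 15 = 80, so its missing entry is 97 − 80 = 17.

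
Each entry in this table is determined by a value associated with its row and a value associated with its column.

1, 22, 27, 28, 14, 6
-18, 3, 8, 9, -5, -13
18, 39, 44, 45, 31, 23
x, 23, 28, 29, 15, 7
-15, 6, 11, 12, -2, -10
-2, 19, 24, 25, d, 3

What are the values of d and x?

d = 11, x = 2

The difference between any two rows is the same in every column — this is an addition table with the headers hidden.
Row 6 minus row 1 is 25 − 28 = -3, so its entry in column 5 is 14 + (-3) = 11.
Row 4 minus row 1 is 29 − 28 = 1, so its entry in column 1 is 1 + 1 = 2.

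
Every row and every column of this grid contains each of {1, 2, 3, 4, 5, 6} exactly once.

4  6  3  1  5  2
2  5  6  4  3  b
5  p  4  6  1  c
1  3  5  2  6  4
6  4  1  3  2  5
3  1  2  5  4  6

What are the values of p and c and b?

p = 2, c = 3, b = 1

At (row 3, col 2): column 2 already has {1, 3, 4, 5, 6}, so the value is 2.
At (row 3, col 6): row 3 already has {1, 2, 4, 5, 6}, so the value is 3.
Cell (2,6): row 2 already has {2, 3, 4, 5, 6} → 1.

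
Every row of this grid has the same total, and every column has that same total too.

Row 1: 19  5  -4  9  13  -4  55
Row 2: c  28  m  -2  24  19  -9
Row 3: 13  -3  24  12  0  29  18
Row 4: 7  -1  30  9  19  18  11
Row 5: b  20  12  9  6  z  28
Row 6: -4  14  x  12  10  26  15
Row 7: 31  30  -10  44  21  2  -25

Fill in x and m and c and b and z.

x = 20, m = 21, c = 12, b = 15, z = 3

Rows 1 and 3 both sum to 93, so that's the common total.
The known cells in column 6 total 90, leaving 93 − 90 = 3 for the blank.
The known cells in row 5 total 78, leaving 93 − 78 = 15 for the blank.
The known cells in column 1 total 81, leaving 93 − 81 = 12 for the blank.
The known cells in row 2 total 72, leaving 93 − 72 = 21 for the blank.
The known cells in row 6 total 73, leaving 93 − 73 = 20 for the blank.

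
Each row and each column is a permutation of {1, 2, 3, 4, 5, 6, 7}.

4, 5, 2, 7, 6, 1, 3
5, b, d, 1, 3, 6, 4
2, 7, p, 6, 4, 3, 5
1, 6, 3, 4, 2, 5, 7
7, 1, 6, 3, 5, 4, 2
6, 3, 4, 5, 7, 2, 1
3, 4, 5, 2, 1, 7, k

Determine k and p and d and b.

k = 6, p = 1, d = 7, b = 2

At (row 7, col 7): row 7 already has {1, 2, 3, 4, 5, 7}, so the value is 6.
For row 2, column 2: column 2 already has {1, 3, 4, 5, 6, 7}; that leaves 2.
For row 2, column 3: row 2 already has {1, 2, 3, 4, 5, 6}; that leaves 7.
At (row 3, col 3): row 3 already has {2, 3, 4, 5, 6, 7}, so the value is 1.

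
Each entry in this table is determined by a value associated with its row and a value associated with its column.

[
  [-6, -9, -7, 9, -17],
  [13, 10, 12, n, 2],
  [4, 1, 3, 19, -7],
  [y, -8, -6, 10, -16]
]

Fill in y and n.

y = -5, n = 28

The difference between any two rows is the same in every column — this is an addition table with the headers hidden.
Row 4 minus row 1 is -8 − (-9) = 1, so its entry in column 1 is -6 + 1 = -5.
Row 2 minus row 1 is 10 − (-9) = 19, so its entry in column 4 is 9 + 19 = 28.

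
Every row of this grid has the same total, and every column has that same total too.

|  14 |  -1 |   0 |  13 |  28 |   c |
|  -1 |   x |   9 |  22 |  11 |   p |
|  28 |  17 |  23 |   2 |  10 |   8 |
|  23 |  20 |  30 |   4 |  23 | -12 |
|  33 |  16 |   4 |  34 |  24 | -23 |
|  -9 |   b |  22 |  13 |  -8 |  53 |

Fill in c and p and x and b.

Rows 3 and 4 both sum to 88, so that's the common total.
The known cells in row 6 total 71, leaving 88 − 71 = 17 for the blank.
The known cells in column 2 total 69, leaving 88 − 69 = 19 for the blank.
The known cells in row 1 total 54, leaving 88 − 54 = 34 for the blank.
The known cells in row 2 total 60, leaving 88 − 60 = 28 for the blank.

c = 34, p = 28, x = 19, b = 17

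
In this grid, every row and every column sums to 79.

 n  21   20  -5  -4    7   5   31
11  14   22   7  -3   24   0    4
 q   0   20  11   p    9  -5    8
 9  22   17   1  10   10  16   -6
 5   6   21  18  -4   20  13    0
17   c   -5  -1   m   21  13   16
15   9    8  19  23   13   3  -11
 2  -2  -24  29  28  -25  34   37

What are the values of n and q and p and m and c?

n = 4, q = 16, p = 20, m = 9, c = 9

The known cells in row 1 total 75, leaving 79 − 75 = 4 for the blank.
The known cells in column 1 total 63, leaving 79 − 63 = 16 for the blank.
The known cells in row 3 total 59, leaving 79 − 59 = 20 for the blank.
The known cells in column 5 total 70, leaving 79 − 70 = 9 for the blank.
The known cells in row 6 total 70, leaving 79 − 70 = 9 for the blank.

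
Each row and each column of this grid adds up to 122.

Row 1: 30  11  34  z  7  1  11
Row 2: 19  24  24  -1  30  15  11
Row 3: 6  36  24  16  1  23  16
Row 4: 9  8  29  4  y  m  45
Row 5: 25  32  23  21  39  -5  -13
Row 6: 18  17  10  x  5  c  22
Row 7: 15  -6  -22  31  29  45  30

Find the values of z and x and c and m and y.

Column 5: 7 + 30 + 1 + 39 + 5 + 29 = 111, so its missing entry is 122 − 111 = 11.
Row 1: 30 + 11 + 34 + 7 + 1 + 11 = 94, so its missing entry is 122 − 94 = 28.
Column 4: 28 − 1 + 16 + 4 + 21 + 31 = 99, so its missing entry is 122 − 99 = 23.
Row 6: 18 + 17 + 10 + 23 + 5 + 22 = 95, so its missing entry is 122 − 95 = 27.
Row 4: 9 + 8 + 29 + 4 + 11 + 45 = 106, so its missing entry is 122 − 106 = 16.

z = 28, x = 23, c = 27, m = 16, y = 11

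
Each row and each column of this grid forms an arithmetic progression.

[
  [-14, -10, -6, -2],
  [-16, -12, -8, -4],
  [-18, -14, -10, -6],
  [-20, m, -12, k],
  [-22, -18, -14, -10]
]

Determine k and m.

k = -8, m = -16

Along each row the entries change by 4 per step; down each column they change by -2.
Row 4: from -20 at column 1, stepping by 4 to column 4 gives -8.
Row 4: from -20 at column 1, stepping by 4 to column 2 gives -16.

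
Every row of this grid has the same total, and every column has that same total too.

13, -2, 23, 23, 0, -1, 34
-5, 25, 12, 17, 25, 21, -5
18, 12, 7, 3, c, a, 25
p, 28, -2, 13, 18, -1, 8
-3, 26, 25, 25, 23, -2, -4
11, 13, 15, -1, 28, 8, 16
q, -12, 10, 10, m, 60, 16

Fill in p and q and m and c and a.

Rows 1 and 2 both sum to 90, so that's the common total.
Row 4: 28 − 2 + 13 + 18 − 1 + 8 = 64, so its missing entry is 90 − 64 = 26.
Column 1: 13 − 5 + 18 + 26 − 3 + 11 = 60, so its missing entry is 90 − 60 = 30.
Row 7: 30 − 12 + 10 + 10 + 60 + 16 = 114, so its missing entry is 90 − 114 = -24.
Column 5: 0 + 25 + 18 + 23 + 28 − 24 = 70, so its missing entry is 90 − 70 = 20.
Row 3: 18 + 12 + 7 + 3 + 20 + 25 = 85, so its missing entry is 90 − 85 = 5.

p = 26, q = 30, m = -24, c = 20, a = 5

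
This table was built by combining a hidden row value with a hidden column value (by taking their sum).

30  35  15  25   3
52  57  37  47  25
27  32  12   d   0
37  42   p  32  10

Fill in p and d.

p = 22, d = 22

The difference between any two rows is the same in every column — this is an addition table with the headers hidden.
Row 4 minus row 1 is 42 − 35 = 7, so its entry in column 3 is 15 + 7 = 22.
Row 3 minus row 1 is 32 − 35 = -3, so its entry in column 4 is 25 + (-3) = 22.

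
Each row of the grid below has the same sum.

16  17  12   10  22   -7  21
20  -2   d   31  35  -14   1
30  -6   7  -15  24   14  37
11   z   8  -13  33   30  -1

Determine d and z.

Row 1 sums to 91 and so does row 3; that's the common total.
In row 2 the known cells total 71, leaving 91 − 71 = 20.
In row 4 the known cells total 68, leaving 91 − 68 = 23.

d = 20, z = 23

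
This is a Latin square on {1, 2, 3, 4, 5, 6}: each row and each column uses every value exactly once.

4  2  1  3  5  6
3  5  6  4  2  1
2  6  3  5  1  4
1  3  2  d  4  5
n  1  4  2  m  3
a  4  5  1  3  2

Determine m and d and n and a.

m = 6, d = 6, n = 5, a = 6

For row 5, column 5: column 5 already has {1, 2, 3, 4, 5}; that leaves 6.
At (row 5, col 1): row 5 already has {1, 2, 3, 4, 6}, so the value is 5.
Cell (6,1): row 6 already has {1, 2, 3, 4, 5} → 6.
At (row 4, col 4): row 4 already has {1, 2, 3, 4, 5}, so the value is 6.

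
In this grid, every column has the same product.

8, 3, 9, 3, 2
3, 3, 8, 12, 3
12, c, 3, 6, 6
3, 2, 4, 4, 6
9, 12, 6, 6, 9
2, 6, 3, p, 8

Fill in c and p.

Columns 1 and 3 each multiply to 15552, so every column has product 15552.
Column 2: 3×3×2×12×6 = 1296, so the missing entry is 15552 ÷ 1296 = 12.
Column 4: 3×12×6×4×6 = 5184, so the missing entry is 15552 ÷ 5184 = 3.

c = 12, p = 3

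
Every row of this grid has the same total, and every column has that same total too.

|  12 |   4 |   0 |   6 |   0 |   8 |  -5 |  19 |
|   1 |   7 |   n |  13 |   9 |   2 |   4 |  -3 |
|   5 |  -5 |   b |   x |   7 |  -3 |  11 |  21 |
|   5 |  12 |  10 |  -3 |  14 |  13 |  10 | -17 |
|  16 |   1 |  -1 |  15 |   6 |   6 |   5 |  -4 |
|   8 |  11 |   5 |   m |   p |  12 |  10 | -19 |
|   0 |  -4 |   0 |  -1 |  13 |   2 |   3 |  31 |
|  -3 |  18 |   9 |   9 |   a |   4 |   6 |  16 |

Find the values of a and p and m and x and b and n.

Rows 1 and 4 both sum to 44, so that's the common total.
Row 8: -3 + 18 + 9 + 9 + 4 + 6 + 16 = 59, so its missing entry is 44 − 59 = -15.
Row 2: 1 + 7 + 13 + 9 + 2 + 4 − 3 = 33, so its missing entry is 44 − 33 = 11.
Column 5: 0 + 9 + 7 + 14 + 6 + 13 − 15 = 34, so its missing entry is 44 − 34 = 10.
Column 3: 0 + 11 + 10 − 1 + 5 + 0 + 9 = 34, so its missing entry is 44 − 34 = 10.
Row 3: 5 − 5 + 10 + 7 − 3 + 11 + 21 = 46, so its missing entry is 44 − 46 = -2.
Row 6: 8 + 11 + 5 + 10 + 12 + 10 − 19 = 37, so its missing entry is 44 − 37 = 7.

a = -15, p = 10, m = 7, x = -2, b = 10, n = 11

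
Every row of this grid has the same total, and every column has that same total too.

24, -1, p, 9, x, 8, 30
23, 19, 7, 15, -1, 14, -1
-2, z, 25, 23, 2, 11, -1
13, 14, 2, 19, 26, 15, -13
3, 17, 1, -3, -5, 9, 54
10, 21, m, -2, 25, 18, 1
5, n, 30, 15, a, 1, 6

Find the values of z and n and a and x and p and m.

z = 18, n = -12, a = 31, x = -2, p = 8, m = 3

Rows 2 and 4 both sum to 76, so that's the common total.
The known cells in row 3 total 58, leaving 76 − 58 = 18 for the blank.
The known cells in column 2 total 88, leaving 76 − 88 = -12 for the blank.
The known cells in row 7 total 45, leaving 76 − 45 = 31 for the blank.
The known cells in column 5 total 78, leaving 76 − 78 = -2 for the blank.
The known cells in row 1 total 68, leaving 76 − 68 = 8 for the blank.
The known cells in row 6 total 73, leaving 76 − 73 = 3 for the blank.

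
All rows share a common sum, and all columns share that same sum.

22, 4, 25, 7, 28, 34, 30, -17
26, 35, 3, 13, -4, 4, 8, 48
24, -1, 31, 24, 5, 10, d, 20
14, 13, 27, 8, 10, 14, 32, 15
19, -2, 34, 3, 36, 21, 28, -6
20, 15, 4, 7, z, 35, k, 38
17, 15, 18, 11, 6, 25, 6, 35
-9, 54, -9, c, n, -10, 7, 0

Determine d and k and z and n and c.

Rows 1 and 2 both sum to 133, so that's the common total.
Column 4 has 7 + 13 + 24 + 8 + 3 + 7 + 11 = 73; the blank must be 133 − 73 = 60.
Row 8 has -9 + 54 − 9 + 60 − 10 + 7 + 0 = 93; the blank must be 133 − 93 = 40.
Column 5 has 28 − 4 + 5 + 10 + 36 + 6 + 40 = 121; the blank must be 133 − 121 = 12.
Row 3 has 24 − 1 + 31 + 24 + 5 + 10 + 20 = 113; the blank must be 133 − 113 = 20.
Row 6 has 20 + 15 + 4 + 7 + 12 + 35 + 38 = 131; the blank must be 133 − 131 = 2.

d = 20, k = 2, z = 12, n = 40, c = 60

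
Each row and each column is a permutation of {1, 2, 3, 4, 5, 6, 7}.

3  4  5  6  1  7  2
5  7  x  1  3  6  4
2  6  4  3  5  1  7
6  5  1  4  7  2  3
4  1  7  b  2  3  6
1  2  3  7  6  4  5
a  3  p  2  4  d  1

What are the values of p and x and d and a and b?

For row 2, column 3: row 2 already has {1, 3, 4, 5, 6, 7}; that leaves 2.
At (row 7, col 3): column 3 already has {1, 2, 3, 4, 5, 7}, so the value is 6.
Cell (7,6): column 6 already has {1, 2, 3, 4, 6, 7} → 5.
At (row 5, col 4): row 5 already has {1, 2, 3, 4, 6, 7}, so the value is 5.
Cell (7,1): row 7 already has {1, 2, 3, 4, 5, 6} → 7.

p = 6, x = 2, d = 5, a = 7, b = 5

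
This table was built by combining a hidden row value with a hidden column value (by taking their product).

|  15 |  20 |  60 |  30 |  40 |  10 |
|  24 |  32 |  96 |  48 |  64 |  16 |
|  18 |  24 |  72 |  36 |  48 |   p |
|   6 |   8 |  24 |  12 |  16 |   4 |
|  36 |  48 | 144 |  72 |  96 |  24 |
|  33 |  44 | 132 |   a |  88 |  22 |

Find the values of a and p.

Each row is a constant multiple of every other row — this is a multiplication table with the headers hidden.
Row 6 is 33/15 = 11/5 times row 1, so its entry in column 4 is 30 × 11/5 = 66.
Row 3 is 18/15 = 6/5 times row 1, so its entry in column 6 is 10 × 6/5 = 12.

a = 66, p = 12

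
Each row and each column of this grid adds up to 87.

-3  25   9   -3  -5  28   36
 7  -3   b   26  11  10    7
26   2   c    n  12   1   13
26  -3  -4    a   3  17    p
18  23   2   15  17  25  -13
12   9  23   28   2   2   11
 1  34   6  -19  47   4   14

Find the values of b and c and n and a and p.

b = 29, c = 22, n = 11, a = 29, p = 19

Row 2 has 7 − 3 + 26 + 11 + 10 + 7 = 58; the blank must be 87 − 58 = 29.
Column 3 has 9 + 29 − 4 + 2 + 23 + 6 = 65; the blank must be 87 − 65 = 22.
Row 3 has 26 + 2 + 22 + 12 + 1 + 13 = 76; the blank must be 87 − 76 = 11.
Column 4 has -3 + 26 + 11 + 15 + 28 − 19 = 58; the blank must be 87 − 58 = 29.
Row 4 has 26 − 3 − 4 + 29 + 3 + 17 = 68; the blank must be 87 − 68 = 19.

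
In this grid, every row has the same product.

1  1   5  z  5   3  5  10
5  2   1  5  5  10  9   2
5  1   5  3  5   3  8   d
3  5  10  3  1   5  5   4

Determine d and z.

Rows 2 and 4 each multiply to 45000, so every row has product 45000.
Row 3: 5×1×5×3×5×3×8 = 9000, so the missing entry is 45000 ÷ 9000 = 5.
Row 1: 1×1×5×5×3×5×10 = 3750, so the missing entry is 45000 ÷ 3750 = 12.

d = 5, z = 12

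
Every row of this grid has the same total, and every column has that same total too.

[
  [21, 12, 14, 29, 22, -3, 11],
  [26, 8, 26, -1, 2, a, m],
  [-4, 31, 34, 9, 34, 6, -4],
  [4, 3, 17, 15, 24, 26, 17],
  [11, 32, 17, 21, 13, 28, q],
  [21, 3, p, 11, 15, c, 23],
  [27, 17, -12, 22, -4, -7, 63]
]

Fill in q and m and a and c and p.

q = -16, m = 12, a = 33, c = 23, p = 10

Rows 1 and 3 both sum to 106, so that's the common total.
The known cells in row 5 total 122, leaving 106 − 122 = -16 for the blank.
The known cells in column 7 total 94, leaving 106 − 94 = 12 for the blank.
The known cells in row 2 total 73, leaving 106 − 73 = 33 for the blank.
The known cells in column 6 total 83, leaving 106 − 83 = 23 for the blank.
The known cells in row 6 total 96, leaving 106 − 96 = 10 for the blank.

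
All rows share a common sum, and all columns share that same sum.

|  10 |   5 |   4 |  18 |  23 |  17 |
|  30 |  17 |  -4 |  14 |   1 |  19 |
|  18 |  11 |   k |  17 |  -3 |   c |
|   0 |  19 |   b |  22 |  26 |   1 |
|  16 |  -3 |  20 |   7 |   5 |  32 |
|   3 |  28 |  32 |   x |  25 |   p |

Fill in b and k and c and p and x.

Rows 1 and 2 both sum to 77, so that's the common total.
Column 4 has 18 + 14 + 17 + 22 + 7 = 78; the blank must be 77 − 78 = -1.
Row 6 has 3 + 28 + 32 − 1 + 25 = 87; the blank must be 77 − 87 = -10.
Row 4 has 0 + 19 + 22 + 26 + 1 = 68; the blank must be 77 − 68 = 9.
Column 3 has 4 − 4 + 9 + 20 + 32 = 61; the blank must be 77 − 61 = 16.
Row 3 has 18 + 11 + 16 + 17 − 3 = 59; the blank must be 77 − 59 = 18.

b = 9, k = 16, c = 18, p = -10, x = -1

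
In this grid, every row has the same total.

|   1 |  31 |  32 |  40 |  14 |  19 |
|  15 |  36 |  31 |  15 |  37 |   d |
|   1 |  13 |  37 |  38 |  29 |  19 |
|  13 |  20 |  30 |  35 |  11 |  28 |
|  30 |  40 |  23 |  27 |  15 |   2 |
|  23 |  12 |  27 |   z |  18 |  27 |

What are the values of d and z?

Rows 3 and 4 both add up to 137, so every row sums to 137.
Row 2: 15 + 36 + 31 + 15 + 37 = 134, so the missing entry is 137 − 134 = 3.
Row 6: 23 + 12 + 27 + 18 + 27 = 107, so the missing entry is 137 − 107 = 30.

d = 3, z = 30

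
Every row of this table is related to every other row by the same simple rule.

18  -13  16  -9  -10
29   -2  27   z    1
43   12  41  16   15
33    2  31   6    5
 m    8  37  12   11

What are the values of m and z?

m = 39, z = 2

The difference between any two rows is the same in every column — this is an addition table with the headers hidden.
Row 5 minus row 1 is 8 − (-13) = 21, so its entry in column 1 is 18 + 21 = 39.
Row 2 minus row 1 is -2 − (-13) = 11, so its entry in column 4 is -9 + 11 = 2.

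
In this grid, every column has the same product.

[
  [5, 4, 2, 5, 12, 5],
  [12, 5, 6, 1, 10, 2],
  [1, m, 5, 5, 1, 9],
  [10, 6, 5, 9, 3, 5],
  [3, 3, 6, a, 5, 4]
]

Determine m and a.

m = 5, a = 8

Columns 3 and 6 each multiply to 1800, so every column has product 1800.
Column 2: 4×5×6×3 = 360, so the missing entry is 1800 ÷ 360 = 5.
Column 4: 5×1×5×9 = 225, so the missing entry is 1800 ÷ 225 = 8.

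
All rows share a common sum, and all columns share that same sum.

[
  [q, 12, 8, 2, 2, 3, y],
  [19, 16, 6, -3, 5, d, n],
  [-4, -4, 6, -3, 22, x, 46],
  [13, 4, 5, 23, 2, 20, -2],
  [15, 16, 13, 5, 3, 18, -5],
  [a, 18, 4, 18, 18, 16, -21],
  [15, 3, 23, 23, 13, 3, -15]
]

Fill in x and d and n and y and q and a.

x = 2, d = 3, n = 19, y = 43, q = -5, a = 12

Rows 4 and 5 both sum to 65, so that's the common total.
Row 6: 18 + 4 + 18 + 18 + 16 − 21 = 53, so its missing entry is 65 − 53 = 12.
Column 1: 19 − 4 + 13 + 15 + 12 + 15 = 70, so its missing entry is 65 − 70 = -5.
Row 1: -5 + 12 + 8 + 2 + 2 + 3 = 22, so its missing entry is 65 − 22 = 43.
Column 7: 43 + 46 − 2 − 5 − 21 − 15 = 46, so its missing entry is 65 − 46 = 19.
Row 2: 19 + 16 + 6 − 3 + 5 + 19 = 62, so its missing entry is 65 − 62 = 3.
Row 3: -4 − 4 + 6 − 3 + 22 + 46 = 63, so its missing entry is 65 − 63 = 2.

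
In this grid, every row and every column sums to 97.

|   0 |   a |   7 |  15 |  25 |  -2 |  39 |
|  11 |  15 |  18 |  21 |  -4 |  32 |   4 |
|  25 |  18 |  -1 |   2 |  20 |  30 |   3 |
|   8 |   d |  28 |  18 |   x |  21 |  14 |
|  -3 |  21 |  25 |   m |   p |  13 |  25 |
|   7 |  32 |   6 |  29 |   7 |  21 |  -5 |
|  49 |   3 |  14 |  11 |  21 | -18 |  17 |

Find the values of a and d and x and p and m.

Row 1 has 0 + 7 + 15 + 25 − 2 + 39 = 84; the blank must be 97 − 84 = 13.
Column 4 has 15 + 21 + 2 + 18 + 29 + 11 = 96; the blank must be 97 − 96 = 1.
Row 5 has -3 + 21 + 25 + 1 + 13 + 25 = 82; the blank must be 97 − 82 = 15.
Column 5 has 25 − 4 + 20 + 15 + 7 + 21 = 84; the blank must be 97 − 84 = 13.
Row 4 has 8 + 28 + 18 + 13 + 21 + 14 = 102; the blank must be 97 − 102 = -5.

a = 13, d = -5, x = 13, p = 15, m = 1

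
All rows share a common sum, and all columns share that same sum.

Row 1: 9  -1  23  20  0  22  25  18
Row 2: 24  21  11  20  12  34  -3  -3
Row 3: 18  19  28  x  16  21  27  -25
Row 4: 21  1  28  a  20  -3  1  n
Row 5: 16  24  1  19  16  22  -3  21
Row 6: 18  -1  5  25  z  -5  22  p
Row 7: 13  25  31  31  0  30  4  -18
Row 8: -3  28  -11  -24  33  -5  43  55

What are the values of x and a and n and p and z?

x = 12, a = 13, n = 35, p = 33, z = 19

Rows 1 and 2 both sum to 116, so that's the common total.
The known cells in column 5 total 97, leaving 116 − 97 = 19 for the blank.
The known cells in row 6 total 83, leaving 116 − 83 = 33 for the blank.
The known cells in column 8 total 81, leaving 116 − 81 = 35 for the blank.
The known cells in row 3 total 104, leaving 116 − 104 = 12 for the blank.
The known cells in row 4 total 103, leaving 116 − 103 = 13 for the blank.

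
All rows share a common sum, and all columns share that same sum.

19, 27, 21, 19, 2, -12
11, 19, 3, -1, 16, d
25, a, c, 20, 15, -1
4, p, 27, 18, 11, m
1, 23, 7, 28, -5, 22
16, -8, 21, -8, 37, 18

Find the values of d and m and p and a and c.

d = 28, m = 21, p = -5, a = 20, c = -3

Rows 1 and 5 both sum to 76, so that's the common total.
The known cells in row 2 total 48, leaving 76 − 48 = 28 for the blank.
The known cells in column 3 total 79, leaving 76 − 79 = -3 for the blank.
The known cells in row 3 total 56, leaving 76 − 56 = 20 for the blank.
The known cells in column 2 total 81, leaving 76 − 81 = -5 for the blank.
The known cells in row 4 total 55, leaving 76 − 55 = 21 for the blank.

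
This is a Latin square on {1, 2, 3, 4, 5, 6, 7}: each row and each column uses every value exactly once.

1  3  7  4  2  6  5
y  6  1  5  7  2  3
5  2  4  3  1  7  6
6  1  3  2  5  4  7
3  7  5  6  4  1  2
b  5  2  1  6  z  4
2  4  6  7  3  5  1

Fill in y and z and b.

At (row 2, col 1): row 2 already has {1, 2, 3, 5, 6, 7}, so the value is 4.
For row 6, column 6: column 6 already has {1, 2, 4, 5, 6, 7}; that leaves 3.
At (row 6, col 1): row 6 already has {1, 2, 3, 4, 5, 6}, so the value is 7.

y = 4, z = 3, b = 7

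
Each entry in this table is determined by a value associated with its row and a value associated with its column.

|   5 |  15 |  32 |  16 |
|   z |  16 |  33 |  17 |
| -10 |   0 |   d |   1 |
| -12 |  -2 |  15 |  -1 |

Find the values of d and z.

d = 17, z = 6

The difference between any two rows is the same in every column — this is an addition table with the headers hidden.
Row 3 minus row 1 is 1 − 16 = -15, so its entry in column 3 is 32 + (-15) = 17.
Row 2 minus row 1 is 17 − 16 = 1, so its entry in column 1 is 5 + 1 = 6.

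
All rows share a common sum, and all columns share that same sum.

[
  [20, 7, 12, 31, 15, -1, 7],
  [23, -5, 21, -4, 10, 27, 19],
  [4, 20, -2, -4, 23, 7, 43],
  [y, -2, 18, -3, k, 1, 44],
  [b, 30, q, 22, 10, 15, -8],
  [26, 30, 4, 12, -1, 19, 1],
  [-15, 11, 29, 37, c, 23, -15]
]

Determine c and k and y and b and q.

Rows 1 and 2 both sum to 91, so that's the common total.
The known cells in row 7 total 70, leaving 91 − 70 = 21 for the blank.
The known cells in column 5 total 78, leaving 91 − 78 = 13 for the blank.
The known cells in column 3 total 82, leaving 91 − 82 = 9 for the blank.
The known cells in row 5 total 78, leaving 91 − 78 = 13 for the blank.
The known cells in row 4 total 71, leaving 91 − 71 = 20 for the blank.

c = 21, k = 13, y = 20, b = 13, q = 9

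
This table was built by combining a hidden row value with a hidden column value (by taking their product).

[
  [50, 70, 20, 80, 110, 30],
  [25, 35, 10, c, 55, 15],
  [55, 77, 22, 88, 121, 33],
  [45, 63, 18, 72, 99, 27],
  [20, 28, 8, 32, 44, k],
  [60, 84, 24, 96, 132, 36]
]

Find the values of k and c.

k = 12, c = 40

Each row is a constant multiple of every other row — this is a multiplication table with the headers hidden.
Row 5 is 20/50 = 2/5 times row 1, so its entry in column 6 is 30 × 2/5 = 12.
Row 2 is 25/50 = 1/2 times row 1, so its entry in column 4 is 80 × 1/2 = 40.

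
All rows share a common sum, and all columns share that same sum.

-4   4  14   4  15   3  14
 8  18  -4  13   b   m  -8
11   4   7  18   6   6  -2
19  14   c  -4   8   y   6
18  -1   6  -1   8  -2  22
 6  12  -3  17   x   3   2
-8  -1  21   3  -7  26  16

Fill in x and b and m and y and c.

x = 13, b = 7, m = 16, y = -2, c = 9

Rows 1 and 3 both sum to 50, so that's the common total.
The known cells in row 6 total 37, leaving 50 − 37 = 13 for the blank.
The known cells in column 5 total 43, leaving 50 − 43 = 7 for the blank.
The known cells in row 2 total 34, leaving 50 − 34 = 16 for the blank.
The known cells in column 3 total 41, leaving 50 − 41 = 9 for the blank.
The known cells in row 4 total 52, leaving 50 − 52 = -2 for the blank.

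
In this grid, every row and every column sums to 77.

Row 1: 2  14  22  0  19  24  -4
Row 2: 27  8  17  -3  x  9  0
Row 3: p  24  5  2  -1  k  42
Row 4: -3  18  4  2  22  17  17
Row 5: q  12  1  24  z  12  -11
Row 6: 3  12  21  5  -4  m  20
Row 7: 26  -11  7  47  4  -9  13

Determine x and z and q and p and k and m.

Row 6 has 3 + 12 + 21 + 5 − 4 + 20 = 57; the blank must be 77 − 57 = 20.
Row 2 has 27 + 8 + 17 − 3 + 9 + 0 = 58; the blank must be 77 − 58 = 19.
Column 5 has 19 + 19 − 1 + 22 − 4 + 4 = 59; the blank must be 77 − 59 = 18.
Row 5 has 12 + 1 + 24 + 18 + 12 − 11 = 56; the blank must be 77 − 56 = 21.
Column 1 has 2 + 27 − 3 + 21 + 3 + 26 = 76; the blank must be 77 − 76 = 1.
Row 3 has 1 + 24 + 5 + 2 − 1 + 42 = 73; the blank must be 77 − 73 = 4.

x = 19, z = 18, q = 21, p = 1, k = 4, m = 20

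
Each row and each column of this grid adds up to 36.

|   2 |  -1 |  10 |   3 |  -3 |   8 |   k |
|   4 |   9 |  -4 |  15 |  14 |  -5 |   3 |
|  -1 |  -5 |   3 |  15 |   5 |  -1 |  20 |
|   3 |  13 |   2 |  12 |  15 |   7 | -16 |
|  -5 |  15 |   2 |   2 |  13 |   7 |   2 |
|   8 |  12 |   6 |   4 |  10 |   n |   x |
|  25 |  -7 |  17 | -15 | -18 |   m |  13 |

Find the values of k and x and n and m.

The known cells in row 7 total 15, leaving 36 − 15 = 21 for the blank.
The known cells in column 6 total 37, leaving 36 − 37 = -1 for the blank.
The known cells in row 6 total 39, leaving 36 − 39 = -3 for the blank.
The known cells in row 1 total 19, leaving 36 − 19 = 17 for the blank.

k = 17, x = -3, n = -1, m = 21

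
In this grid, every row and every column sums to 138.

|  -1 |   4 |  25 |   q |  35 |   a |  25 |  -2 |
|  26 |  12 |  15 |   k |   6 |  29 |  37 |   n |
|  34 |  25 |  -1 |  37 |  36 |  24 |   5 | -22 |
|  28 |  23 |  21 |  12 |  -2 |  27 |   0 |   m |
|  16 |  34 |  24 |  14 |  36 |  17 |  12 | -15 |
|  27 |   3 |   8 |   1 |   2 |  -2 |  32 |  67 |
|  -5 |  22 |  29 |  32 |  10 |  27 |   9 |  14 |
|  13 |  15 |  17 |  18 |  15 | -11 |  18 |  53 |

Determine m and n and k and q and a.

Row 4: 28 + 23 + 21 + 12 − 2 + 27 + 0 = 109, so its missing entry is 138 − 109 = 29.
Column 8: -2 − 22 + 29 − 15 + 67 + 14 + 53 = 124, so its missing entry is 138 − 124 = 14.
Column 6: 29 + 24 + 27 + 17 − 2 + 27 − 11 = 111, so its missing entry is 138 − 111 = 27.
Row 1: -1 + 4 + 25 + 35 + 27 + 25 − 2 = 113, so its missing entry is 138 − 113 = 25.
Row 2: 26 + 12 + 15 + 6 + 29 + 37 + 14 = 139, so its missing entry is 138 − 139 = -1.

m = 29, n = 14, k = -1, q = 25, a = 27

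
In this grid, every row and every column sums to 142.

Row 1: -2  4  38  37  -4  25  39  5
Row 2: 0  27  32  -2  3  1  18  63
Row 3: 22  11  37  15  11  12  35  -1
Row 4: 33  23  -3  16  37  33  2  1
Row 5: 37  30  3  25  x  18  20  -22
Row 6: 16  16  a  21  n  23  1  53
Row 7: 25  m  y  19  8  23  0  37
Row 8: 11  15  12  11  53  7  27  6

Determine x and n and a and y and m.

The known cells in row 5 total 111, leaving 142 − 111 = 31 for the blank.
The known cells in column 2 total 126, leaving 142 − 126 = 16 for the blank.
The known cells in row 7 total 128, leaving 142 − 128 = 14 for the blank.
The known cells in column 5 total 139, leaving 142 − 139 = 3 for the blank.
The known cells in row 6 total 133, leaving 142 − 133 = 9 for the blank.

x = 31, n = 3, a = 9, y = 14, m = 16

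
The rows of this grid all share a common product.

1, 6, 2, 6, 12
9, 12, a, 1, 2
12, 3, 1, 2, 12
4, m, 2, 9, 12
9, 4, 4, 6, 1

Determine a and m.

a = 4, m = 1

Rows 3 and 5 each multiply to 864, so every row has product 864.
Row 2: 9×12×1×2 = 216, so the missing entry is 864 ÷ 216 = 4.
Row 4: 4×2×9×12 = 864, so the missing entry is 864 ÷ 864 = 1.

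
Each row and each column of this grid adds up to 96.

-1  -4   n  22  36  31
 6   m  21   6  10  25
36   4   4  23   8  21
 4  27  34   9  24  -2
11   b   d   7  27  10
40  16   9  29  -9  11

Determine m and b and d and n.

m = 28, b = 25, d = 16, n = 12

Row 2 has 6 + 21 + 6 + 10 + 25 = 68; the blank must be 96 − 68 = 28.
Column 2 has -4 + 28 + 4 + 27 + 16 = 71; the blank must be 96 − 71 = 25.
Row 5 has 11 + 25 + 7 + 27 + 10 = 80; the blank must be 96 − 80 = 16.
Row 1 has -1 − 4 + 22 + 36 + 31 = 84; the blank must be 96 − 84 = 12.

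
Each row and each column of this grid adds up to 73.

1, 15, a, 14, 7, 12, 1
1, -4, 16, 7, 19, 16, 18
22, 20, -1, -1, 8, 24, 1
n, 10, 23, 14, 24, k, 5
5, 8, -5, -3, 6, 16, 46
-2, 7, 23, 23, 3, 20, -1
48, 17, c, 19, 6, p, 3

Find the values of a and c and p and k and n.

a = 23, c = -6, p = -14, k = -1, n = -2

Column 1: 1 + 1 + 22 + 5 − 2 + 48 = 75, so its missing entry is 73 − 75 = -2.
Row 1: 1 + 15 + 14 + 7 + 12 + 1 = 50, so its missing entry is 73 − 50 = 23.
Column 3: 23 + 16 − 1 + 23 − 5 + 23 = 79, so its missing entry is 73 − 79 = -6.
Row 7: 48 + 17 − 6 + 19 + 6 + 3 = 87, so its missing entry is 73 − 87 = -14.
Row 4: -2 + 10 + 23 + 14 + 24 + 5 = 74, so its missing entry is 73 − 74 = -1.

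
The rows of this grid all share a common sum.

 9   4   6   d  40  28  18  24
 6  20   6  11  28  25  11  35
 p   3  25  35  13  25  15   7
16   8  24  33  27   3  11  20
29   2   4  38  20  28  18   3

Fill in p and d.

The complete rows each total 142.
Row 3 is missing 142 − 123 = 19 (since 3 + 25 + 35 + 13 + 25 + 15 + 7 = 123).
Row 1 is missing 142 − 129 = 13 (since 9 + 4 + 6 + 40 + 28 + 18 + 24 = 129).

p = 19, d = 13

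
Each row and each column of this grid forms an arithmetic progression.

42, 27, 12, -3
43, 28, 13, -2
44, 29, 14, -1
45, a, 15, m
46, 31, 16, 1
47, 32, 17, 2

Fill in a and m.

a = 30, m = 0

Along each row the entries change by -15 per step; down each column they change by 1.
Row 4: from 45 at column 1, stepping by -15 to column 2 gives 30.
Row 4: from 45 at column 1, stepping by -15 to column 4 gives 0.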